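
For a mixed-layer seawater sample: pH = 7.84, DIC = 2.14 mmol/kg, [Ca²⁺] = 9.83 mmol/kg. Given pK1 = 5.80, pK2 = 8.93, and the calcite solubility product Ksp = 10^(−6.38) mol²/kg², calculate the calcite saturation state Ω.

α₂ = 1 / (1 + [H⁺]/K2 + [H⁺]²/(K1K2)) = 1 / (1 + 10^+1.09 + 10^-0.95)
   = 1 / (1 + 12.303 + 0.11220) = 1/13.415 = 0.07454
[CO3²⁻] = α₂ × DIC = 0.07454 × 2.14 = 0.1595 mmol/kg
Ksp = 10^(−6.38) = 4.169×10^-7
Ω = [Ca²⁺][CO3²⁻]/Ksp = (9.83×10^-3)(1.595×10^-4) / 4.169×10^-7 = 3.76

Ω = 3.76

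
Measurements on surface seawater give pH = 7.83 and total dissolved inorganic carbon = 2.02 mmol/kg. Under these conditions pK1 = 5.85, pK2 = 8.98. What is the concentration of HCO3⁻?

α₁ = 1 / (1 + [H⁺]/K1 + K2/[H⁺]) = 1 / (1 + 10^-1.98 + 10^-1.15)
   = 1 / (1 + 0.010471 + 0.070795) = 1/1.0813 = 0.9248
[HCO3⁻] = α₁ × DIC = 0.9248 × 2.02 = 1.87 mmol/kg

[HCO3⁻] = 1.87 mmol/kg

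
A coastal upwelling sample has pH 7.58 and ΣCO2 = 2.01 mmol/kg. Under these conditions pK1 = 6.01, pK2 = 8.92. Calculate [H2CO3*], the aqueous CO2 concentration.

α₀ = 1 / (1 + K1/[H⁺] + K1K2/[H⁺]²) = 1 / (1 + 10^+1.57 + 10^+0.23)
   = 1 / (1 + 37.154 + 1.6982) = 1/39.852 = 0.02509
[CO2*] = α₀ × DIC = 0.02509 × 2.01 = 0.0504 mmol/kg

[CO2*] = 0.0504 mmol/kg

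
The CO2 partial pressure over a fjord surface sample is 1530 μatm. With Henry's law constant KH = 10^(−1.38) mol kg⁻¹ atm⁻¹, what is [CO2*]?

KH = 10^(−1.38) = 4.169×10^-2 mol kg⁻¹ atm⁻¹
[CO2*] = KH · pCO2 = 4.169×10^-2 × 1530×10^-6 atm = 6.38×10^-5 mol/kg

[CO2*] = 63.8 μmol/kg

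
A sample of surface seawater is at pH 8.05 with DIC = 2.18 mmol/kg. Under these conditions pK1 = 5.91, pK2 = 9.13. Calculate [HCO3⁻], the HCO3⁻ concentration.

[HCO3⁻] = 2.00 mmol/kg

α₁ = 1 / (1 + [H⁺]/K1 + K2/[H⁺]) = 1 / (1 + 10^-2.14 + 10^-1.08)
   = 1 / (1 + 0.0072444 + 0.083176) = 1/1.0904 = 0.9171
[HCO3⁻] = α₁ × DIC = 0.9171 × 2.18 = 2.00 mmol/kg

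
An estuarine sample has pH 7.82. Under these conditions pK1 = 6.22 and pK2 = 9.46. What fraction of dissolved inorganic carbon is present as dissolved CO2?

α₀ = 0.0240

α₀ = 1 / (1 + K1/[H⁺] + K1K2/[H⁺]²) = 1 / (1 + 10^+1.60 + 10^-0.04)
   = 1 / (1 + 39.811 + 0.91201) = 1/41.723 = 0.02397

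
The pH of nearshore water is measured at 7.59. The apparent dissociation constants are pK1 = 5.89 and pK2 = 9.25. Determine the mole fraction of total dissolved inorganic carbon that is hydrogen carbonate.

α₁ = 1 / (1 + [H⁺]/K1 + K2/[H⁺]) = 1 / (1 + 10^-1.70 + 10^-1.66)
   = 1 / (1 + 0.019953 + 0.021878) = 1/1.0418 = 0.9598

α₁ = 0.960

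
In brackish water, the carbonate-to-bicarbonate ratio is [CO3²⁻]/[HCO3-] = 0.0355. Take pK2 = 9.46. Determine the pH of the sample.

pH = 8.01

From K2 = [H⁺][CO3²⁻]/[HCO3-]:  pH = pK2 + log₁₀([CO3²⁻]/[HCO3-])
log₁₀(0.0355) = -1.450
pH = 9.46 + (-1.450) = 8.01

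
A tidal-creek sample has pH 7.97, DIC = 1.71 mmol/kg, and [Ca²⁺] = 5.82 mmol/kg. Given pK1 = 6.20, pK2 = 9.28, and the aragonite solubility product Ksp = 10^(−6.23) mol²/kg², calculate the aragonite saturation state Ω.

α₂ = 1 / (1 + [H⁺]/K2 + [H⁺]²/(K1K2)) = 1 / (1 + 10^+1.31 + 10^-0.46)
   = 1 / (1 + 20.417 + 0.34674) = 1/21.764 = 0.04595
[CO3²⁻] = α₂ × DIC = 0.04595 × 1.71 = 0.07857 mmol/kg
Ksp = 10^(−6.23) = 5.888×10^-7
Ω = [Ca²⁺][CO3²⁻]/Ksp = (5.82×10^-3)(7.857×10^-5) / 5.888×10^-7 = 0.777

Ω = 0.777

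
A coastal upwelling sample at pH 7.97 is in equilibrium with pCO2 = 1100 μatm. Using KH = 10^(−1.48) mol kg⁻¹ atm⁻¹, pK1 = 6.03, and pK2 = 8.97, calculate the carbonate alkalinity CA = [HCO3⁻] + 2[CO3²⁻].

[CO2*] = KH · pCO2 = 10^(−1.48) × 1100×10^-6 = 3.642×10^-5 mol/kg
α₀ = 1/(1 + K1/[H⁺] + K1K2/[H⁺]²) = 1/(1 + 10^+1.94 + 10^+0.94) = 0.01033
DIC = [CO2*]/α₀ = 3.642×10^-5 / 0.01033 = 3.526 mmol/kg
CA = (α₁ + 2α₂)·DIC = (0.8997 + 2×0.08997) × 3.526 = 3.81 mmol/kg

CA = 3.81 mmol/kg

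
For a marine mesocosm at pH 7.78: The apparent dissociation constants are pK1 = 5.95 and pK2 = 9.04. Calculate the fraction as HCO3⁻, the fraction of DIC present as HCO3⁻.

α₁ = 1 / (1 + [H⁺]/K1 + K2/[H⁺]) = 1 / (1 + 10^-1.83 + 10^-1.26)
   = 1 / (1 + 0.014791 + 0.054954) = 1/1.0697 = 0.9348

α₁ = 0.935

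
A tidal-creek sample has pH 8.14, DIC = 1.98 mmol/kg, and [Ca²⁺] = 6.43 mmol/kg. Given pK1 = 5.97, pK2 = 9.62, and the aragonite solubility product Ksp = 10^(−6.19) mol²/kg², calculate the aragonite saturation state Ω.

Ω = 0.628

α₂ = 1 / (1 + [H⁺]/K2 + [H⁺]²/(K1K2)) = 1 / (1 + 10^+1.48 + 10^-0.69)
   = 1 / (1 + 30.200 + 0.20417) = 1/31.404 = 0.03184
[CO3²⁻] = α₂ × DIC = 0.03184 × 1.98 = 0.06305 mmol/kg
Ksp = 10^(−6.19) = 6.457×10^-7
Ω = [Ca²⁺][CO3²⁻]/Ksp = (6.43×10^-3)(6.305×10^-5) / 6.457×10^-7 = 0.628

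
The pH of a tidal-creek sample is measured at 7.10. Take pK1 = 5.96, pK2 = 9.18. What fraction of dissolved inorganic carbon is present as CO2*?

α₀ = 1 / (1 + K1/[H⁺] + K1K2/[H⁺]²) = 1 / (1 + 10^+1.14 + 10^-0.94)
   = 1 / (1 + 13.804 + 0.11482) = 1/14.919 = 0.06703

α₀ = 0.0670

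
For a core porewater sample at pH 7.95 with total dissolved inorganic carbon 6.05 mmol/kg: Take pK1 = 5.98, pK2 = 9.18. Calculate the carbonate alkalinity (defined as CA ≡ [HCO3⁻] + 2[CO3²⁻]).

CA = 6.32 mmol/kg

CA = [HCO3⁻] + 2[CO3²⁻] = (α₁ + 2α₂)·DIC
At pH 7.95: [H⁺]/K1 = 10^-1.97 = 0.010715, K2/[H⁺] = 10^-1.23 = 0.058884
α₁ = 1/(1 + 0.010715 + 0.058884) = 1/1.0696 = 0.9349; α₂ = α₁·K2/[H⁺] = 0.05505
α₁ + 2α₂ = 1.0450
CA = 1.0450 × 6.05 = 6.32 mmol/kg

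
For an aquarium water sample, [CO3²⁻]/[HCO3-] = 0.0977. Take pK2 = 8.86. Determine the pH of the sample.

pH = 7.85

From K2 = [H⁺][CO3²⁻]/[HCO3-]:  pH = pK2 + log₁₀([CO3²⁻]/[HCO3-])
log₁₀(0.0977) = -1.010
pH = 8.86 + (-1.010) = 7.85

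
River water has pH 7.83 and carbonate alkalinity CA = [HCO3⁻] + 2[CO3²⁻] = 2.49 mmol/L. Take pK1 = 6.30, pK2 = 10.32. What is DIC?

DIC = 2.56 mmol/L

CA = [HCO3⁻] + 2[CO3²⁻] = (α₁ + 2α₂)·DIC
At pH 7.83: [H⁺]/K1 = 10^-1.53 = 0.029512, K2/[H⁺] = 10^-2.49 = 0.0032359
α₁ = 1/(1 + 0.029512 + 0.0032359) = 1/1.0327 = 0.9683; α₂ = α₁·K2/[H⁺] = 0.003133
α₁ + 2α₂ = 0.9746
DIC = CA / (α₁ + 2α₂) = 2.49 / 0.9746 = 2.56 mmol/L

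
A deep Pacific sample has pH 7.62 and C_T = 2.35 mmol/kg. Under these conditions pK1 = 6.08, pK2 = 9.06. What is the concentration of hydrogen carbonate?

[HCO3⁻] = 2.21 mmol/kg

α₁ = 1 / (1 + [H⁺]/K1 + K2/[H⁺]) = 1 / (1 + 10^-1.54 + 10^-1.44)
   = 1 / (1 + 0.028840 + 0.036308) = 1/1.0651 = 0.9388
[HCO3⁻] = α₁ × DIC = 0.9388 × 2.35 = 2.21 mmol/kg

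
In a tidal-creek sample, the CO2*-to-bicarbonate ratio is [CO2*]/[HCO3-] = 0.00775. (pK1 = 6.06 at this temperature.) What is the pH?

From K1 = [H⁺][HCO3-]/[CO2*]:  pH = pK1 − log₁₀([CO2*]/[HCO3-])
log₁₀(0.00775) = -2.111
pH = 6.06 − (-2.111) = 8.17

pH = 8.17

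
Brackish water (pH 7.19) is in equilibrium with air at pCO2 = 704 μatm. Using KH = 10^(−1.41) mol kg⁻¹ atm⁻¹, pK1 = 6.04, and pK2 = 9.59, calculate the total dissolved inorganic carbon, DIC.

[CO2*] = KH · pCO2 = 10^(−1.41) × 704×10^-6 = 2.739×10^-5 mol/kg
α₀ = 1/(1 + K1/[H⁺] + K1K2/[H⁺]²) = 1/(1 + 10^+1.15 + 10^-1.25) = 0.06587
DIC = [CO2*]/α₀ = 2.739×10^-5 / 0.06587 = 0.416 mmol/kg

DIC = 0.416 mmol/kg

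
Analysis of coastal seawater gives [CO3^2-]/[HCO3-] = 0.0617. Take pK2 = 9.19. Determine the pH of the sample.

From K2 = [H⁺][CO3^2-]/[HCO3-]:  pH = pK2 + log₁₀([CO3^2-]/[HCO3-])
log₁₀(0.0617) = -1.210
pH = 9.19 + (-1.210) = 7.98

pH = 7.98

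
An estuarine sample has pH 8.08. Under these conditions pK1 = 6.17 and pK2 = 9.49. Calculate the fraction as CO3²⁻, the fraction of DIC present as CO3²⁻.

α₂ = 1 / (1 + [H⁺]/K2 + [H⁺]²/(K1K2)) = 1 / (1 + 10^+1.41 + 10^-0.50)
   = 1 / (1 + 25.704 + 0.31623) = 1/27.020 = 0.03701

α₂ = 0.0370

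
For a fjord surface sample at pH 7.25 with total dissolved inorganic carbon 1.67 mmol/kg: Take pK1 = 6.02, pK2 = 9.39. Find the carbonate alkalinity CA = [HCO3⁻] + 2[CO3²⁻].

CA = 1.59 mmol/kg

CA = [HCO3⁻] + 2[CO3²⁻] = (α₁ + 2α₂)·DIC
At pH 7.25: [H⁺]/K1 = 10^-1.23 = 0.058884, K2/[H⁺] = 10^-2.14 = 0.0072444
α₁ = 1/(1 + 0.058884 + 0.0072444) = 1/1.0661 = 0.9380; α₂ = α₁·K2/[H⁺] = 0.006795
α₁ + 2α₂ = 0.9516
CA = 0.9516 × 1.67 = 1.59 mmol/kg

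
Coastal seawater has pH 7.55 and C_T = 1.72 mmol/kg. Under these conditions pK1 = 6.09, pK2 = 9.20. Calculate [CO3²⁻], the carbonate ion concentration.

[CO3²⁻] = 0.0364 mmol/kg

α₂ = 1 / (1 + [H⁺]/K2 + [H⁺]²/(K1K2)) = 1 / (1 + 10^+1.65 + 10^+0.19)
   = 1 / (1 + 44.668 + 1.5488) = 1/47.217 = 0.02118
[CO3²⁻] = α₂ × DIC = 0.02118 × 1.72 = 0.0364 mmol/kg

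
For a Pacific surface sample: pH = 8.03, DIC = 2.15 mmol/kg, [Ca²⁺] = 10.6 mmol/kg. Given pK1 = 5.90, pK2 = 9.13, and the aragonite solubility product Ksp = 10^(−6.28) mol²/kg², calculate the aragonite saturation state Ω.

Ω = 3.17

α₂ = 1 / (1 + [H⁺]/K2 + [H⁺]²/(K1K2)) = 1 / (1 + 10^+1.10 + 10^-1.03)
   = 1 / (1 + 12.589 + 0.093325) = 1/13.683 = 0.07309
[CO3²⁻] = α₂ × DIC = 0.07309 × 2.15 = 0.1571 mmol/kg
Ksp = 10^(−6.28) = 5.248×10^-7
Ω = [Ca²⁺][CO3²⁻]/Ksp = (10.6×10^-3)(1.571×10^-4) / 5.248×10^-7 = 3.17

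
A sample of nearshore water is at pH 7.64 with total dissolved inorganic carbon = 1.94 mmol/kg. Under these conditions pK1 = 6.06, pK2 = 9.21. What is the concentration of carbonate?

α₂ = 1 / (1 + [H⁺]/K2 + [H⁺]²/(K1K2)) = 1 / (1 + 10^+1.57 + 10^-0.01)
   = 1 / (1 + 37.154 + 0.97724) = 1/39.131 = 0.02556
[CO3²⁻] = α₂ × DIC = 0.02556 × 1.94 = 0.0496 mmol/kg

[CO3²⁻] = 0.0496 mmol/kg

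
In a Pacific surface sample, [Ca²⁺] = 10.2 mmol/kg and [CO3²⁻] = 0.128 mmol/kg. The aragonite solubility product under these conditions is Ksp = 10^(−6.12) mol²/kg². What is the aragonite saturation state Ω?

Ω = 1.72

Ksp = 10^(−6.12) = 7.586×10^-7
Ω = [Ca²⁺][CO3²⁻]/Ksp = (10.2×10^-3)(0.128×10^-3) / 7.586×10^-7 = 1.72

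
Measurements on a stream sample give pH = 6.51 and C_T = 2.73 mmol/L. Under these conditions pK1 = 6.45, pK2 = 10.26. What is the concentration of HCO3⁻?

[HCO3⁻] = 1.46 mmol/L

α₁ = 1 / (1 + [H⁺]/K1 + K2/[H⁺]) = 1 / (1 + 10^-0.06 + 10^-3.75)
   = 1 / (1 + 0.87096 + 0.00017783) = 1/1.8711 = 0.5344
[HCO3⁻] = α₁ × DIC = 0.5344 × 2.73 = 1.46 mmol/L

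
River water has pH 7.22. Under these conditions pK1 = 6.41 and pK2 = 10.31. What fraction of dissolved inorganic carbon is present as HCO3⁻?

α₁ = 0.865

α₁ = 1 / (1 + [H⁺]/K1 + K2/[H⁺]) = 1 / (1 + 10^-0.81 + 10^-3.09)
   = 1 / (1 + 0.15488 + 0.00081283) = 1/1.1557 = 0.8653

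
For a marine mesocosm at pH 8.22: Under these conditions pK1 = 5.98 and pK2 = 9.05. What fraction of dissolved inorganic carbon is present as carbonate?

α₂ = 0.128

α₂ = 1 / (1 + [H⁺]/K2 + [H⁺]²/(K1K2)) = 1 / (1 + 10^+0.83 + 10^-1.41)
   = 1 / (1 + 6.7608 + 0.038905) = 1/7.7997 = 0.1282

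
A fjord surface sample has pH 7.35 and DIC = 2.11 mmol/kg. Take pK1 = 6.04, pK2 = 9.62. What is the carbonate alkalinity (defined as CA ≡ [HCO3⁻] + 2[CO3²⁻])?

CA = 2.02 mmol/kg

CA = [HCO3⁻] + 2[CO3²⁻] = (α₁ + 2α₂)·DIC
At pH 7.35: [H⁺]/K1 = 10^-1.31 = 0.048978, K2/[H⁺] = 10^-2.27 = 0.0053703
α₁ = 1/(1 + 0.048978 + 0.0053703) = 1/1.0543 = 0.9485; α₂ = α₁·K2/[H⁺] = 0.005093
α₁ + 2α₂ = 0.9586
CA = 0.9586 × 2.11 = 2.02 mmol/kg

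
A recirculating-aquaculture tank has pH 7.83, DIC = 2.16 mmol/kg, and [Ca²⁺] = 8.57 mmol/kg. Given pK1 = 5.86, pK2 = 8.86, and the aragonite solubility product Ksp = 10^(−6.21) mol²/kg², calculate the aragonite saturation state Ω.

Ω = 2.54

α₂ = 1 / (1 + [H⁺]/K2 + [H⁺]²/(K1K2)) = 1 / (1 + 10^+1.03 + 10^-0.94)
   = 1 / (1 + 10.715 + 0.11482) = 1/11.830 = 0.08453
[CO3²⁻] = α₂ × DIC = 0.08453 × 2.16 = 0.1826 mmol/kg
Ksp = 10^(−6.21) = 6.166×10^-7
Ω = [Ca²⁺][CO3²⁻]/Ksp = (8.57×10^-3)(1.826×10^-4) / 6.166×10^-7 = 2.54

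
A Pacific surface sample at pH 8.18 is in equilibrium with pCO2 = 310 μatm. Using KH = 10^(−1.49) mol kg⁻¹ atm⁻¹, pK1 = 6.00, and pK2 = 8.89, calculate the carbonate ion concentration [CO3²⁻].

[CO3²⁻] = 0.296 mmol/kg

[CO2*] = KH · pCO2 = 10^(−1.49) × 310×10^-6 = 1.003×10^-5 mol/kg
α₀ = 1/(1 + K1/[H⁺] + K1K2/[H⁺]²) = 1/(1 + 10^+2.18 + 10^+1.47) = 0.005498
DIC = [CO2*]/α₀ = 1.003×10^-5 / 0.005498 = 1.824 mmol/kg
[CO3²⁻] = α₂·DIC; α₂ = 0.1623, so [CO3²⁻] = 0.1623 × 1.824 = 0.296 mmol/kg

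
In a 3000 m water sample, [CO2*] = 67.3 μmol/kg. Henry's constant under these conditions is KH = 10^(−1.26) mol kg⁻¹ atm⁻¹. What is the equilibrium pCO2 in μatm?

KH = 10^(−1.26) = 5.495×10^-2 mol kg⁻¹ atm⁻¹
pCO2 = [CO2*]/KH = 67.3×10^-6 / 5.495×10^-2 = 1.22×10^-3 atm = 1220 μatm

pCO2 = 1220 μatm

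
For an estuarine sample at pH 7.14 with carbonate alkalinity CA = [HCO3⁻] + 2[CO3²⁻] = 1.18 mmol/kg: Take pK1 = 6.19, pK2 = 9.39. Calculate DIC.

CA = [HCO3⁻] + 2[CO3²⁻] = (α₁ + 2α₂)·DIC
At pH 7.14: [H⁺]/K1 = 10^-0.95 = 0.11220, K2/[H⁺] = 10^-2.25 = 0.0056234
α₁ = 1/(1 + 0.11220 + 0.0056234) = 1/1.1178 = 0.8946; α₂ = α₁·K2/[H⁺] = 0.005031
α₁ + 2α₂ = 0.9047
DIC = CA / (α₁ + 2α₂) = 1.18 / 0.9047 = 1.30 mmol/kg

DIC = 1.30 mmol/kg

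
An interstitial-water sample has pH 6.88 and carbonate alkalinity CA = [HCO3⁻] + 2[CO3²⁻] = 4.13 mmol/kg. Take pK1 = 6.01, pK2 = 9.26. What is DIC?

CA = [HCO3⁻] + 2[CO3²⁻] = (α₁ + 2α₂)·DIC
At pH 6.88: [H⁺]/K1 = 10^-0.87 = 0.13490, K2/[H⁺] = 10^-2.38 = 0.0041687
α₁ = 1/(1 + 0.13490 + 0.0041687) = 1/1.1391 = 0.8779; α₂ = α₁·K2/[H⁺] = 0.003660
α₁ + 2α₂ = 0.8852
DIC = CA / (α₁ + 2α₂) = 4.13 / 0.8852 = 4.67 mmol/kg

DIC = 4.67 mmol/kg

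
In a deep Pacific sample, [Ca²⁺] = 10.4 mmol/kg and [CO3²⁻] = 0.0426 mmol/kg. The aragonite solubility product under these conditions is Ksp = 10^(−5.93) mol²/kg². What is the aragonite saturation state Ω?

Ω = 0.377

Ksp = 10^(−5.93) = 1.175×10^-6
Ω = [Ca²⁺][CO3²⁻]/Ksp = (10.4×10^-3)(0.0426×10^-3) / 1.175×10^-6 = 0.377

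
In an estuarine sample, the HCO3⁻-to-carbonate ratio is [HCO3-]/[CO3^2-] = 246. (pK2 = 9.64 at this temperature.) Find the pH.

pH = 7.25

From K2 = [H⁺][CO3^2-]/[HCO3-]:  pH = pK2 − log₁₀([HCO3-]/[CO3^2-])
log₁₀(246) = +2.391
pH = 9.64 − (+2.391) = 7.25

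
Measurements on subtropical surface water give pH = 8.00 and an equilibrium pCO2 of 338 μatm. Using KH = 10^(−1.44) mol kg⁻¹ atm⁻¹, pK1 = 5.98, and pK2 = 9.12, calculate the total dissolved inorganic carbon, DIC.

[CO2*] = KH · pCO2 = 10^(−1.44) × 338×10^-6 = 1.227×10^-5 mol/kg
α₀ = 1/(1 + K1/[H⁺] + K1K2/[H⁺]²) = 1/(1 + 10^+2.02 + 10^+0.90) = 0.008798
DIC = [CO2*]/α₀ = 1.227×10^-5 / 0.008798 = 1.39 mmol/kg

DIC = 1.39 mmol/kg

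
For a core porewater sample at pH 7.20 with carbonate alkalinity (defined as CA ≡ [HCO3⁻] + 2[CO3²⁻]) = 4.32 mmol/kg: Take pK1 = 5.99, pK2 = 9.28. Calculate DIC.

DIC = 4.55 mmol/kg

CA = [HCO3⁻] + 2[CO3²⁻] = (α₁ + 2α₂)·DIC
At pH 7.20: [H⁺]/K1 = 10^-1.21 = 0.061660, K2/[H⁺] = 10^-2.08 = 0.0083176
α₁ = 1/(1 + 0.061660 + 0.0083176) = 1/1.0700 = 0.9346; α₂ = α₁·K2/[H⁺] = 0.007774
α₁ + 2α₂ = 0.9501
DIC = CA / (α₁ + 2α₂) = 4.32 / 0.9501 = 4.55 mmol/kg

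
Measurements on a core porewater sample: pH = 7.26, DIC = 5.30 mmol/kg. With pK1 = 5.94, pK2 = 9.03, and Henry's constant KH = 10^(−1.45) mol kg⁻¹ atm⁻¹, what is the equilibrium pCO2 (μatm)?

pCO2 = 6710 μatm

α₀ = 1 / (1 + K1/[H⁺] + K1K2/[H⁺]²) = 1 / (1 + 10^+1.32 + 10^-0.45)
   = 1 / (1 + 20.893 + 0.35481) = 1/22.248 = 0.04495
[CO2*] = α₀ × DIC = 0.04495 × 5.30 = 0.2382 mmol/kg
pCO2 = [CO2*]/KH = 2.382×10^-4 / 3.548×10^-2 = 6710 μatm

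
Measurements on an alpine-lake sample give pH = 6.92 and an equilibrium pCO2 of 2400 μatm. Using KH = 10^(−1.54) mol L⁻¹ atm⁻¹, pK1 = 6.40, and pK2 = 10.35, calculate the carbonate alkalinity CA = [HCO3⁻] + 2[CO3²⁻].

CA = 0.229 mmol/L

[CO2*] = KH · pCO2 = 10^(−1.54) × 2400×10^-6 = 6.922×10^-5 mol/L
α₀ = 1/(1 + K1/[H⁺] + K1K2/[H⁺]²) = 1/(1 + 10^+0.52 + 10^-2.91) = 0.2319
DIC = [CO2*]/α₀ = 6.922×10^-5 / 0.2319 = 0.2985 mmol/L
CA = (α₁ + 2α₂)·DIC = (0.7678 + 2×0.0002853) × 0.2985 = 0.229 mmol/L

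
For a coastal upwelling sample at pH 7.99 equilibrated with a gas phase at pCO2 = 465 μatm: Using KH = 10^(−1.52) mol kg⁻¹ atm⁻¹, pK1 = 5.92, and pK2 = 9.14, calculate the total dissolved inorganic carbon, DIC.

[CO2*] = KH · pCO2 = 10^(−1.52) × 465×10^-6 = 1.404×10^-5 mol/kg
α₀ = 1/(1 + K1/[H⁺] + K1K2/[H⁺]²) = 1/(1 + 10^+2.07 + 10^+0.92) = 0.007886
DIC = [CO2*]/α₀ = 1.404×10^-5 / 0.007886 = 1.78 mmol/kg

DIC = 1.78 mmol/kg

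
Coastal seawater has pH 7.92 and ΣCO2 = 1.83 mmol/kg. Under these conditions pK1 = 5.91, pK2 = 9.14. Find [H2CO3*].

[CO2*] = 16.7 μmol/kg

α₀ = 1 / (1 + K1/[H⁺] + K1K2/[H⁺]²) = 1 / (1 + 10^+2.01 + 10^+0.79)
   = 1 / (1 + 102.33 + 6.1660) = 1/109.50 = 0.009133
[CO2*] = α₀ × DIC = 0.009133 × 1.83 = 0.0167 mmol/kg = 16.7 μmol/kg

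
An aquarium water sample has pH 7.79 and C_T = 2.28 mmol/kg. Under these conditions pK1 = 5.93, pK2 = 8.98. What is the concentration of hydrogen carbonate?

α₁ = 1 / (1 + [H⁺]/K1 + K2/[H⁺]) = 1 / (1 + 10^-1.86 + 10^-1.19)
   = 1 / (1 + 0.013804 + 0.064565) = 1/1.0784 = 0.9273
[HCO3⁻] = α₁ × DIC = 0.9273 × 2.28 = 2.11 mmol/kg

[HCO3⁻] = 2.11 mmol/kg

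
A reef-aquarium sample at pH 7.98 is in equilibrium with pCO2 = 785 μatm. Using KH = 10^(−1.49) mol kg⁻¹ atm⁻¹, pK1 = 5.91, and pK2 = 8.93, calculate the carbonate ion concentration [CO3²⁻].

[CO2*] = KH · pCO2 = 10^(−1.49) × 785×10^-6 = 2.540×10^-5 mol/kg
α₀ = 1/(1 + K1/[H⁺] + K1K2/[H⁺]²) = 1/(1 + 10^+2.07 + 10^+1.12) = 0.007595
DIC = [CO2*]/α₀ = 2.540×10^-5 / 0.007595 = 3.345 mmol/kg
[CO3²⁻] = α₂·DIC; α₂ = 0.1001, so [CO3²⁻] = 0.1001 × 3.345 = 0.335 mmol/kg

[CO3²⁻] = 0.335 mmol/kg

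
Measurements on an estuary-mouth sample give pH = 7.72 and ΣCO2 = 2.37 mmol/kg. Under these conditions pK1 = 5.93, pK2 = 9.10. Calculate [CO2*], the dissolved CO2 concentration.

α₀ = 1 / (1 + K1/[H⁺] + K1K2/[H⁺]²) = 1 / (1 + 10^+1.79 + 10^+0.41)
   = 1 / (1 + 61.660 + 2.5704) = 1/65.230 = 0.01533
[CO2*] = α₀ × DIC = 0.01533 × 2.37 = 0.0363 mmol/kg

[CO2*] = 0.0363 mmol/kg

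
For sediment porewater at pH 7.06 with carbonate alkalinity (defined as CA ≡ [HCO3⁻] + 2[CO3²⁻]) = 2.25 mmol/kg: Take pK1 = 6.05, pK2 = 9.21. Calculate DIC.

CA = [HCO3⁻] + 2[CO3²⁻] = (α₁ + 2α₂)·DIC
At pH 7.06: [H⁺]/K1 = 10^-1.01 = 0.097724, K2/[H⁺] = 10^-2.15 = 0.0070795
α₁ = 1/(1 + 0.097724 + 0.0070795) = 1/1.1048 = 0.9051; α₂ = α₁·K2/[H⁺] = 0.006408
α₁ + 2α₂ = 0.9180
DIC = CA / (α₁ + 2α₂) = 2.25 / 0.9180 = 2.45 mmol/kg

DIC = 2.45 mmol/kg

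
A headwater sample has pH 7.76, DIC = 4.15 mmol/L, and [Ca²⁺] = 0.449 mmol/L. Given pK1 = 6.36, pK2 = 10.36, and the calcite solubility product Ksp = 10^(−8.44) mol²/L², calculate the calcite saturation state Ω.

Ω = 1.24

α₂ = 1 / (1 + [H⁺]/K2 + [H⁺]²/(K1K2)) = 1 / (1 + 10^+2.60 + 10^+1.20)
   = 1 / (1 + 398.11 + 15.849) = 1/414.96 = 0.002410
[CO3²⁻] = α₂ × DIC = 0.002410 × 4.15 = 0.01000 mmol/L = 10.00 μmol/L
Ksp = 10^(−8.44) = 3.631×10^-9
Ω = [Ca²⁺][CO3²⁻]/Ksp = (0.449×10^-3)(1.000×10^-5) / 3.631×10^-9 = 1.24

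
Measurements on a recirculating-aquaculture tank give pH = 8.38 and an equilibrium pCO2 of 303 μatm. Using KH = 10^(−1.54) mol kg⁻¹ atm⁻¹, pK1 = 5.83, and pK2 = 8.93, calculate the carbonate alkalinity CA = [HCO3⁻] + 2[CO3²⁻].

CA = 4.85 mmol/kg

[CO2*] = KH · pCO2 = 10^(−1.54) × 303×10^-6 = 8.739×10^-6 mol/kg
α₀ = 1/(1 + K1/[H⁺] + K1K2/[H⁺]²) = 1/(1 + 10^+2.55 + 10^+2.00) = 0.002194
DIC = [CO2*]/α₀ = 8.739×10^-6 / 0.002194 = 3.983 mmol/kg
CA = (α₁ + 2α₂)·DIC = (0.7784 + 2×0.2194) × 3.983 = 4.85 mmol/kg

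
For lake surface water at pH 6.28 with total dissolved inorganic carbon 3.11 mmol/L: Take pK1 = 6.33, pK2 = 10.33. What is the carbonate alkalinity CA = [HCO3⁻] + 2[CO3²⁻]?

CA = 1.47 mmol/L

CA = [HCO3⁻] + 2[CO3²⁻] = (α₁ + 2α₂)·DIC
At pH 6.28: [H⁺]/K1 = 10^0.05 = 1.1220, K2/[H⁺] = 10^-4.05 = 8.9125×10^-5
α₁ = 1/(1 + 1.1220 + 8.9125×10^-5) = 1/2.1221 = 0.4712; α₂ = α₁·K2/[H⁺] = 4.200×10^-5
α₁ + 2α₂ = 0.4713
CA = 0.4713 × 3.11 = 1.47 mmol/L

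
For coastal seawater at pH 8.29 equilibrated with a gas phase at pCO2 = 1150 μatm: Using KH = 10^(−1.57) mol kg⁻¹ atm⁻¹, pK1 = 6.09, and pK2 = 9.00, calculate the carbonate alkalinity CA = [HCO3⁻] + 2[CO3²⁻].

CA = 6.82 mmol/kg

[CO2*] = KH · pCO2 = 10^(−1.57) × 1150×10^-6 = 3.095×10^-5 mol/kg
α₀ = 1/(1 + K1/[H⁺] + K1K2/[H⁺]²) = 1/(1 + 10^+2.20 + 10^+1.49) = 0.005252
DIC = [CO2*]/α₀ = 3.095×10^-5 / 0.005252 = 5.893 mmol/kg
CA = (α₁ + 2α₂)·DIC = (0.8324 + 2×0.1623) × 5.893 = 6.82 mmol/kg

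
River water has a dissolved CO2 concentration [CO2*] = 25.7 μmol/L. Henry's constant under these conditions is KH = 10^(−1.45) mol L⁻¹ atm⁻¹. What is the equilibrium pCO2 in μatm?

pCO2 = 724 μatm

KH = 10^(−1.45) = 3.548×10^-2 mol L⁻¹ atm⁻¹
pCO2 = [CO2*]/KH = 25.7×10^-6 / 3.548×10^-2 = 7.24×10^-4 atm = 724 μatm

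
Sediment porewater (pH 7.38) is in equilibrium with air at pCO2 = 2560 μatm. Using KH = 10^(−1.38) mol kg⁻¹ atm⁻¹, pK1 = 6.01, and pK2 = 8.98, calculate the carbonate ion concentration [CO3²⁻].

[CO2*] = KH · pCO2 = 10^(−1.38) × 2560×10^-6 = 1.067×10^-4 mol/kg
α₀ = 1/(1 + K1/[H⁺] + K1K2/[H⁺]²) = 1/(1 + 10^+1.37 + 10^-0.23) = 0.03995
DIC = [CO2*]/α₀ = 1.067×10^-4 / 0.03995 = 2.671 mmol/kg
[CO3²⁻] = α₂·DIC; α₂ = 0.02352, so [CO3²⁻] = 0.02352 × 2.671 = 0.0628 mmol/kg

[CO3²⁻] = 0.0628 mmol/kg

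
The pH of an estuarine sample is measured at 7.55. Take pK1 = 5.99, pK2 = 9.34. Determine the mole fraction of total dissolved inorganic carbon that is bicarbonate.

α₁ = 1 / (1 + [H⁺]/K1 + K2/[H⁺]) = 1 / (1 + 10^-1.56 + 10^-1.79)
   = 1 / (1 + 0.027542 + 0.016218) = 1/1.0438 = 0.9581

α₁ = 0.958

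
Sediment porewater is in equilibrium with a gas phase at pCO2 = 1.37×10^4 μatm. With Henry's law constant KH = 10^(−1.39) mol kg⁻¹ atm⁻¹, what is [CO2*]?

[CO2*] = 558 μmol/kg

KH = 10^(−1.39) = 4.074×10^-2 mol kg⁻¹ atm⁻¹
[CO2*] = KH · pCO2 = 4.074×10^-2 × 1.37×10^4×10^-6 atm = 5.58×10^-4 mol/kg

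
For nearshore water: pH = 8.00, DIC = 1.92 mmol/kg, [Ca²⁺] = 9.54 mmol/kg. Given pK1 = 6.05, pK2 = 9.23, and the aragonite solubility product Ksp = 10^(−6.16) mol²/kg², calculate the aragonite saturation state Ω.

α₂ = 1 / (1 + [H⁺]/K2 + [H⁺]²/(K1K2)) = 1 / (1 + 10^+1.23 + 10^-0.72)
   = 1 / (1 + 16.982 + 0.19055) = 1/18.173 = 0.05503
[CO3²⁻] = α₂ × DIC = 0.05503 × 1.92 = 0.1057 mmol/kg
Ksp = 10^(−6.16) = 6.918×10^-7
Ω = [Ca²⁺][CO3²⁻]/Ksp = (9.54×10^-3)(1.057×10^-4) / 6.918×10^-7 = 1.46

Ω = 1.46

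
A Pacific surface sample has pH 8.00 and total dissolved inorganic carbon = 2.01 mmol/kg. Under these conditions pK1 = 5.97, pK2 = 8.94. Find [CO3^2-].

[CO3²⁻] = 0.205 mmol/kg

α₂ = 1 / (1 + [H⁺]/K2 + [H⁺]²/(K1K2)) = 1 / (1 + 10^+0.94 + 10^-1.09)
   = 1 / (1 + 8.7096 + 0.081283) = 1/9.7909 = 0.1021
[CO3²⁻] = α₂ × DIC = 0.1021 × 2.01 = 0.205 mmol/kg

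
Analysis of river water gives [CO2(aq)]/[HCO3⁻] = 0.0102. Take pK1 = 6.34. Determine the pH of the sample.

pH = 8.33

From K1 = [H⁺][HCO3⁻]/[CO2(aq)]:  pH = pK1 − log₁₀([CO2(aq)]/[HCO3⁻])
log₁₀(0.0102) = -1.991
pH = 6.34 − (-1.991) = 8.33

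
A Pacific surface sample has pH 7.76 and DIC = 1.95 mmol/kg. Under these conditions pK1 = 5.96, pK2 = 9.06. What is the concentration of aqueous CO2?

[CO2*] = 0.0290 mmol/kg

α₀ = 1 / (1 + K1/[H⁺] + K1K2/[H⁺]²) = 1 / (1 + 10^+1.80 + 10^+0.50)
   = 1 / (1 + 63.096 + 3.1623) = 1/67.258 = 0.01487
[CO2*] = α₀ × DIC = 0.01487 × 1.95 = 0.0290 mmol/kg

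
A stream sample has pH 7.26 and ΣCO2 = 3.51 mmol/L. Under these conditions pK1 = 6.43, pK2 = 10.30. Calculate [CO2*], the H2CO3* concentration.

α₀ = 1 / (1 + K1/[H⁺] + K1K2/[H⁺]²) = 1 / (1 + 10^+0.83 + 10^-2.21)
   = 1 / (1 + 6.7608 + 0.0061660) = 1/7.7670 = 0.1287
[CO2*] = α₀ × DIC = 0.1287 × 3.51 = 0.452 mmol/L

[CO2*] = 0.452 mmol/L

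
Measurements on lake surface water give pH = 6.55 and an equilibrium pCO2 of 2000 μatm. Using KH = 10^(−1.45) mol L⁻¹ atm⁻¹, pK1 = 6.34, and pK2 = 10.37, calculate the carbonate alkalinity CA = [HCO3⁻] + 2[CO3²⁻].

CA = 0.115 mmol/L

[CO2*] = KH · pCO2 = 10^(−1.45) × 2000×10^-6 = 7.096×10^-5 mol/L
α₀ = 1/(1 + K1/[H⁺] + K1K2/[H⁺]²) = 1/(1 + 10^+0.21 + 10^-3.61) = 0.3814
DIC = [CO2*]/α₀ = 7.096×10^-5 / 0.3814 = 0.1861 mmol/L
CA = (α₁ + 2α₂)·DIC = (0.6185 + 2×9.362×10^-5) × 0.1861 = 0.115 mmol/L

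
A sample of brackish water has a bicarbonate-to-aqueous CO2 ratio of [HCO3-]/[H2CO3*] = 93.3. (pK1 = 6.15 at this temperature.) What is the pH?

From K1 = [H⁺][HCO3-]/[H2CO3*]:  pH = pK1 + log₁₀([HCO3-]/[H2CO3*])
log₁₀(93.3) = +1.970
pH = 6.15 + (+1.970) = 8.12

pH = 8.12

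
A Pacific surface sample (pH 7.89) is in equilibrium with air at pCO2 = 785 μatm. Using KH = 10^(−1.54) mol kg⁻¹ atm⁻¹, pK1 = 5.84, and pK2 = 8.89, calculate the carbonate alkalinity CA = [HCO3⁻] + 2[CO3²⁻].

CA = 3.05 mmol/kg

[CO2*] = KH · pCO2 = 10^(−1.54) × 785×10^-6 = 2.264×10^-5 mol/kg
α₀ = 1/(1 + K1/[H⁺] + K1K2/[H⁺]²) = 1/(1 + 10^+2.05 + 10^+1.05) = 0.008037
DIC = [CO2*]/α₀ = 2.264×10^-5 / 0.008037 = 2.817 mmol/kg
CA = (α₁ + 2α₂)·DIC = (0.9018 + 2×0.09018) × 2.817 = 3.05 mmol/kg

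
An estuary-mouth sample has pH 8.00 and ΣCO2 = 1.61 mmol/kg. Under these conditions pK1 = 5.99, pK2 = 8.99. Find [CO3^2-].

[CO3²⁻] = 0.148 mmol/kg

α₂ = 1 / (1 + [H⁺]/K2 + [H⁺]²/(K1K2)) = 1 / (1 + 10^+0.99 + 10^-1.02)
   = 1 / (1 + 9.7724 + 0.095499) = 1/10.868 = 0.09201
[CO3²⁻] = α₂ × DIC = 0.09201 × 1.61 = 0.148 mmol/kg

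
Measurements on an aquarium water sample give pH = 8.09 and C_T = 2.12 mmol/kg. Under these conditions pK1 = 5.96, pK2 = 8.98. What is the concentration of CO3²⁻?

α₂ = 1 / (1 + [H⁺]/K2 + [H⁺]²/(K1K2)) = 1 / (1 + 10^+0.89 + 10^-1.24)
   = 1 / (1 + 7.7625 + 0.057544) = 1/8.8200 = 0.1134
[CO3²⁻] = α₂ × DIC = 0.1134 × 2.12 = 0.240 mmol/kg

[CO3²⁻] = 0.240 mmol/kg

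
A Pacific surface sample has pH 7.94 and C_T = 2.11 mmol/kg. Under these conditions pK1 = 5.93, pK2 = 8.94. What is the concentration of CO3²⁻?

[CO3²⁻] = 0.190 mmol/kg

α₂ = 1 / (1 + [H⁺]/K2 + [H⁺]²/(K1K2)) = 1 / (1 + 10^+1.00 + 10^-1.01)
   = 1 / (1 + 10.000 + 0.097724) = 1/11.098 = 0.09011
[CO3²⁻] = α₂ × DIC = 0.09011 × 2.11 = 0.190 mmol/kg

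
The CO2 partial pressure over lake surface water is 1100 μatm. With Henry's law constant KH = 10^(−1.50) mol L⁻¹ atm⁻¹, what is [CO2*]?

KH = 10^(−1.50) = 3.162×10^-2 mol L⁻¹ atm⁻¹
[CO2*] = KH · pCO2 = 3.162×10^-2 × 1100×10^-6 atm = 3.48×10^-5 mol/L

[CO2*] = 34.8 μmol/L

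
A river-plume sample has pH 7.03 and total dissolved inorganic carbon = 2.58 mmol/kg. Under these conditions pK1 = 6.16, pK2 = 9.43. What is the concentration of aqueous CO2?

[CO2*] = 0.306 mmol/kg

α₀ = 1 / (1 + K1/[H⁺] + K1K2/[H⁺]²) = 1 / (1 + 10^+0.87 + 10^-1.53)
   = 1 / (1 + 7.4131 + 0.029512) = 1/8.4426 = 0.1184
[CO2*] = α₀ × DIC = 0.1184 × 2.58 = 0.306 mmol/kg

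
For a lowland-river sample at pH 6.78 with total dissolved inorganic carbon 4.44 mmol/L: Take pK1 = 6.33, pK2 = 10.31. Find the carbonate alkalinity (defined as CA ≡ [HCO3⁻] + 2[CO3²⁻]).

CA = [HCO3⁻] + 2[CO3²⁻] = (α₁ + 2α₂)·DIC
At pH 6.78: [H⁺]/K1 = 10^-0.45 = 0.35481, K2/[H⁺] = 10^-3.53 = 0.00029512
α₁ = 1/(1 + 0.35481 + 0.00029512) = 1/1.3551 = 0.7379; α₂ = α₁·K2/[H⁺] = 0.0002178
α₁ + 2α₂ = 0.7384
CA = 0.7384 × 4.44 = 3.28 mmol/L

CA = 3.28 mmol/L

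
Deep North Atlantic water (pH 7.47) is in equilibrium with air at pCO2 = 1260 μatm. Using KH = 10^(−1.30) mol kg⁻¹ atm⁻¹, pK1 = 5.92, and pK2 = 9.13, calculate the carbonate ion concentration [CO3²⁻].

[CO3²⁻] = 0.0490 mmol/kg

[CO2*] = KH · pCO2 = 10^(−1.30) × 1260×10^-6 = 6.315×10^-5 mol/kg
α₀ = 1/(1 + K1/[H⁺] + K1K2/[H⁺]²) = 1/(1 + 10^+1.55 + 10^-0.11) = 0.02684
DIC = [CO2*]/α₀ = 6.315×10^-5 / 0.02684 = 2.353 mmol/kg
[CO3²⁻] = α₂·DIC; α₂ = 0.02083, so [CO3²⁻] = 0.02083 × 2.353 = 0.0490 mmol/kg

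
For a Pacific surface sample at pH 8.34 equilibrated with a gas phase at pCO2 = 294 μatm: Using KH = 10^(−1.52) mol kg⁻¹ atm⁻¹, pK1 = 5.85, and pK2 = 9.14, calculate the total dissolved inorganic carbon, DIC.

[CO2*] = KH · pCO2 = 10^(−1.52) × 294×10^-6 = 8.879×10^-6 mol/kg
α₀ = 1/(1 + K1/[H⁺] + K1K2/[H⁺]²) = 1/(1 + 10^+2.49 + 10^+1.69) = 0.002785
DIC = [CO2*]/α₀ = 8.879×10^-6 / 0.002785 = 3.19 mmol/kg

DIC = 3.19 mmol/kg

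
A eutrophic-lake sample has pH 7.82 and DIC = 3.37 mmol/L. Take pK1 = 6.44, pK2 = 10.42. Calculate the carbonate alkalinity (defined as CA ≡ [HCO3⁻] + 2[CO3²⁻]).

CA = [HCO3⁻] + 2[CO3²⁻] = (α₁ + 2α₂)·DIC
At pH 7.82: [H⁺]/K1 = 10^-1.38 = 0.041687, K2/[H⁺] = 10^-2.60 = 0.0025119
α₁ = 1/(1 + 0.041687 + 0.0025119) = 1/1.0442 = 0.9577; α₂ = α₁·K2/[H⁺] = 0.002406
α₁ + 2α₂ = 0.9625
CA = 0.9625 × 3.37 = 3.24 mmol/L

CA = 3.24 mmol/L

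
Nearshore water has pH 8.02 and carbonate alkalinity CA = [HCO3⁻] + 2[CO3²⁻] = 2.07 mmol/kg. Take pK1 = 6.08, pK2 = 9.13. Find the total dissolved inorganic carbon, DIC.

CA = [HCO3⁻] + 2[CO3²⁻] = (α₁ + 2α₂)·DIC
At pH 8.02: [H⁺]/K1 = 10^-1.94 = 0.011482, K2/[H⁺] = 10^-1.11 = 0.077625
α₁ = 1/(1 + 0.011482 + 0.077625) = 1/1.0891 = 0.9182; α₂ = α₁·K2/[H⁺] = 0.07127
α₁ + 2α₂ = 1.0607
DIC = CA / (α₁ + 2α₂) = 2.07 / 1.0607 = 1.95 mmol/kg

DIC = 1.95 mmol/kg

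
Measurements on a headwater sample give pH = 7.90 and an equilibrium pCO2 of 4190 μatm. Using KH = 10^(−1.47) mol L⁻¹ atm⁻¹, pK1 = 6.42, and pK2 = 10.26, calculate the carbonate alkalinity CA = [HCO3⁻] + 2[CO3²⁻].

CA = 4.33 mmol/L

[CO2*] = KH · pCO2 = 10^(−1.47) × 4190×10^-6 = 1.420×10^-4 mol/L
α₀ = 1/(1 + K1/[H⁺] + K1K2/[H⁺]²) = 1/(1 + 10^+1.48 + 10^-0.88) = 0.03192
DIC = [CO2*]/α₀ = 1.420×10^-4 / 0.03192 = 4.448 mmol/L
CA = (α₁ + 2α₂)·DIC = (0.9639 + 2×0.004207) × 4.448 = 4.33 mmol/L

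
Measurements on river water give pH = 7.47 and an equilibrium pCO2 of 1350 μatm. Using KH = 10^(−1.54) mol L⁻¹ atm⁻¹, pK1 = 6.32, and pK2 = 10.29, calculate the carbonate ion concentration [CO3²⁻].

[CO2*] = KH · pCO2 = 10^(−1.54) × 1350×10^-6 = 3.893×10^-5 mol/L
α₀ = 1/(1 + K1/[H⁺] + K1K2/[H⁺]²) = 1/(1 + 10^+1.15 + 10^-1.67) = 0.06602
DIC = [CO2*]/α₀ = 3.893×10^-5 / 0.06602 = 0.5897 mmol/L
[CO3²⁻] = α₂·DIC; α₂ = 0.001411, so [CO3²⁻] = 0.001411 × 0.5897 = 0.000832 mmol/L = 0.832 μmol/L

[CO3²⁻] = 0.832 μmol/L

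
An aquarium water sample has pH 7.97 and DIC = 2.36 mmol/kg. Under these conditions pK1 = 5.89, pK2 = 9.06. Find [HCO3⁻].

α₁ = 1 / (1 + [H⁺]/K1 + K2/[H⁺]) = 1 / (1 + 10^-2.08 + 10^-1.09)
   = 1 / (1 + 0.0083176 + 0.081283) = 1/1.0896 = 0.9178
[HCO3⁻] = α₁ × DIC = 0.9178 × 2.36 = 2.17 mmol/kg

[HCO3⁻] = 2.17 mmol/kg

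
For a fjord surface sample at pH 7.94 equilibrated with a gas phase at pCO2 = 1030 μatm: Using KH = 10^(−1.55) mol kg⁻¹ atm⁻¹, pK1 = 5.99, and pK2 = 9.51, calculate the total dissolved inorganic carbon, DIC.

DIC = 2.69 mmol/kg

[CO2*] = KH · pCO2 = 10^(−1.55) × 1030×10^-6 = 2.903×10^-5 mol/kg
α₀ = 1/(1 + K1/[H⁺] + K1K2/[H⁺]²) = 1/(1 + 10^+1.95 + 10^+0.38) = 0.01081
DIC = [CO2*]/α₀ = 2.903×10^-5 / 0.01081 = 2.69 mmol/kg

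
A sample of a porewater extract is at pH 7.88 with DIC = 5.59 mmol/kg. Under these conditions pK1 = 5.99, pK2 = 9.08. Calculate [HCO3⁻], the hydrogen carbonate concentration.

α₁ = 1 / (1 + [H⁺]/K1 + K2/[H⁺]) = 1 / (1 + 10^-1.89 + 10^-1.20)
   = 1 / (1 + 0.012882 + 0.063096) = 1/1.0760 = 0.9294
[HCO3⁻] = α₁ × DIC = 0.9294 × 5.59 = 5.20 mmol/kg

[HCO3⁻] = 5.20 mmol/kg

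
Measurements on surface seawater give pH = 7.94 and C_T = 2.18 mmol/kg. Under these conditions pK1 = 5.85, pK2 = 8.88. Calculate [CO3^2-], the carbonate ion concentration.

α₂ = 1 / (1 + [H⁺]/K2 + [H⁺]²/(K1K2)) = 1 / (1 + 10^+0.94 + 10^-1.15)
   = 1 / (1 + 8.7096 + 0.070795) = 1/9.7804 = 0.1022
[CO3²⁻] = α₂ × DIC = 0.1022 × 2.18 = 0.223 mmol/kg

[CO3²⁻] = 0.223 mmol/kg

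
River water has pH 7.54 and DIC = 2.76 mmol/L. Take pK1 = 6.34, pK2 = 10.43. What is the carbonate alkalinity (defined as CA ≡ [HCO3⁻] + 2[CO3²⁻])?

CA = [HCO3⁻] + 2[CO3²⁻] = (α₁ + 2α₂)·DIC
At pH 7.54: [H⁺]/K1 = 10^-1.20 = 0.063096, K2/[H⁺] = 10^-2.89 = 0.0012882
α₁ = 1/(1 + 0.063096 + 0.0012882) = 1/1.0644 = 0.9395; α₂ = α₁·K2/[H⁺] = 0.001210
α₁ + 2α₂ = 0.9419
CA = 0.9419 × 2.76 = 2.60 mmol/L

CA = 2.60 mmol/L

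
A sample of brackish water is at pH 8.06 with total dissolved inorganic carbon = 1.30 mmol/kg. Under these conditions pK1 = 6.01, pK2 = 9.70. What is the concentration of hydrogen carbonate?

[HCO3⁻] = 1.26 mmol/kg

α₁ = 1 / (1 + [H⁺]/K1 + K2/[H⁺]) = 1 / (1 + 10^-2.05 + 10^-1.64)
   = 1 / (1 + 0.0089125 + 0.022909) = 1/1.0318 = 0.9692
[HCO3⁻] = α₁ × DIC = 0.9692 × 1.30 = 1.26 mmol/kg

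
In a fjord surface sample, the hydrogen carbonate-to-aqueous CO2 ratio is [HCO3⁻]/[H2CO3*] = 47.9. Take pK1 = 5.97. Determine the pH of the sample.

From K1 = [H⁺][HCO3⁻]/[H2CO3*]:  pH = pK1 + log₁₀([HCO3⁻]/[H2CO3*])
log₁₀(47.9) = +1.680
pH = 5.97 + (+1.680) = 7.65

pH = 7.65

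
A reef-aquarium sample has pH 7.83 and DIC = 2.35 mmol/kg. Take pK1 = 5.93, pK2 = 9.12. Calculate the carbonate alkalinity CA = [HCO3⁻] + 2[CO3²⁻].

CA = 2.44 mmol/kg

CA = [HCO3⁻] + 2[CO3²⁻] = (α₁ + 2α₂)·DIC
At pH 7.83: [H⁺]/K1 = 10^-1.90 = 0.012589, K2/[H⁺] = 10^-1.29 = 0.051286
α₁ = 1/(1 + 0.012589 + 0.051286) = 1/1.0639 = 0.9400; α₂ = α₁·K2/[H⁺] = 0.04821
α₁ + 2α₂ = 1.0364
CA = 1.0364 × 2.35 = 2.44 mmol/kg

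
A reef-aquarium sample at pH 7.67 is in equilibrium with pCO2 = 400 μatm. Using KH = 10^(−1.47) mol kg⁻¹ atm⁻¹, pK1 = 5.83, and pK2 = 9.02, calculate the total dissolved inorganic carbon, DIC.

[CO2*] = KH · pCO2 = 10^(−1.47) × 400×10^-6 = 1.355×10^-5 mol/kg
α₀ = 1/(1 + K1/[H⁺] + K1K2/[H⁺]²) = 1/(1 + 10^+1.84 + 10^+0.49) = 0.01365
DIC = [CO2*]/α₀ = 1.355×10^-5 / 0.01365 = 0.993 mmol/kg

DIC = 0.993 mmol/kg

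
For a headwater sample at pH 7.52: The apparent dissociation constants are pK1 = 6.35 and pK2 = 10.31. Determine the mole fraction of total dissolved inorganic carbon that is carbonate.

α₂ = 1 / (1 + [H⁺]/K2 + [H⁺]²/(K1K2)) = 1 / (1 + 10^+2.79 + 10^+1.62)
   = 1 / (1 + 616.60 + 41.687) = 1/659.28 = 0.001517

α₂ = 0.00152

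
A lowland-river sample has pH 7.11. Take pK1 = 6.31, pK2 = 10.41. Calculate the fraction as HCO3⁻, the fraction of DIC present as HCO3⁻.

α₁ = 1 / (1 + [H⁺]/K1 + K2/[H⁺]) = 1 / (1 + 10^-0.80 + 10^-3.30)
   = 1 / (1 + 0.15849 + 0.00050119) = 1/1.1590 = 0.8628

α₁ = 0.863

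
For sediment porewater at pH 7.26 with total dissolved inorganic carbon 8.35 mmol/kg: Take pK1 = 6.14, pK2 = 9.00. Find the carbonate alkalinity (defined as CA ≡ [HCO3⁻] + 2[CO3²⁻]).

CA = 7.91 mmol/kg

CA = [HCO3⁻] + 2[CO3²⁻] = (α₁ + 2α₂)·DIC
At pH 7.26: [H⁺]/K1 = 10^-1.12 = 0.075858, K2/[H⁺] = 10^-1.74 = 0.018197
α₁ = 1/(1 + 0.075858 + 0.018197) = 1/1.0941 = 0.9140; α₂ = α₁·K2/[H⁺] = 0.01663
α₁ + 2α₂ = 0.9473
CA = 0.9473 × 8.35 = 7.91 mmol/kg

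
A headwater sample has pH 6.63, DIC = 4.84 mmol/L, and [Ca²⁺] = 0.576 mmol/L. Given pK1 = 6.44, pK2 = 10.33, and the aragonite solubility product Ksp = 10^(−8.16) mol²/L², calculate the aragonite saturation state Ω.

Ω = 0.0489

α₂ = 1 / (1 + [H⁺]/K2 + [H⁺]²/(K1K2)) = 1 / (1 + 10^+3.70 + 10^+3.51)
   = 1 / (1 + 5011.9 + 3235.9) = 1/8248.8 = 0.0001212
[CO3²⁻] = α₂ × DIC = 0.0001212 × 4.84 = 0.0005868 mmol/L = 0.5868 μmol/L
Ksp = 10^(−8.16) = 6.918×10^-9
Ω = [Ca²⁺][CO3²⁻]/Ksp = (0.576×10^-3)(5.868×10^-7) / 6.918×10^-9 = 0.0489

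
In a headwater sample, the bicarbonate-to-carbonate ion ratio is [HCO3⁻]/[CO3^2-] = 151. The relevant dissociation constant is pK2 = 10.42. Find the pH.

From K2 = [H⁺][CO3^2-]/[HCO3⁻]:  pH = pK2 − log₁₀([HCO3⁻]/[CO3^2-])
log₁₀(151) = +2.179
pH = 10.42 − (+2.179) = 8.24

pH = 8.24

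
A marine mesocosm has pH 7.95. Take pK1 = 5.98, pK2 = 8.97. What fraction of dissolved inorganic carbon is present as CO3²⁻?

α₂ = 1 / (1 + [H⁺]/K2 + [H⁺]²/(K1K2)) = 1 / (1 + 10^+1.02 + 10^-0.95)
   = 1 / (1 + 10.471 + 0.11220) = 1/11.583 = 0.08633

α₂ = 0.0863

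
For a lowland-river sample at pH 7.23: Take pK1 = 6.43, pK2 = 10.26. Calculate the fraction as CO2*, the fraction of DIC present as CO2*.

α₀ = 0.137

α₀ = 1 / (1 + K1/[H⁺] + K1K2/[H⁺]²) = 1 / (1 + 10^+0.80 + 10^-2.23)
   = 1 / (1 + 6.3096 + 0.0058884) = 1/7.3155 = 0.1367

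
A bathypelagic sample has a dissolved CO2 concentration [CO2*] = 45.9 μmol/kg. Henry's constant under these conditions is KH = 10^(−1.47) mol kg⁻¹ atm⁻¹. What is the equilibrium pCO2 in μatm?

pCO2 = 1350 μatm

KH = 10^(−1.47) = 3.388×10^-2 mol kg⁻¹ atm⁻¹
pCO2 = [CO2*]/KH = 45.9×10^-6 / 3.388×10^-2 = 1.35×10^-3 atm = 1350 μatm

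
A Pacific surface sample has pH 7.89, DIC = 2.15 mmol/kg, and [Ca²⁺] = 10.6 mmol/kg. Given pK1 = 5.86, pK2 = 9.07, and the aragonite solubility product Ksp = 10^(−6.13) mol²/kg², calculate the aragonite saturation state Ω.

Ω = 1.89

α₂ = 1 / (1 + [H⁺]/K2 + [H⁺]²/(K1K2)) = 1 / (1 + 10^+1.18 + 10^-0.85)
   = 1 / (1 + 15.136 + 0.14125) = 1/16.277 = 0.06144
[CO3²⁻] = α₂ × DIC = 0.06144 × 2.15 = 0.1321 mmol/kg
Ksp = 10^(−6.13) = 7.413×10^-7
Ω = [Ca²⁺][CO3²⁻]/Ksp = (10.6×10^-3)(1.321×10^-4) / 7.413×10^-7 = 1.89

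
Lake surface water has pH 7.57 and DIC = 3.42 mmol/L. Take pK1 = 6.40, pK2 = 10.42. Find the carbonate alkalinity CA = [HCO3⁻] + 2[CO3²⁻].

CA = [HCO3⁻] + 2[CO3²⁻] = (α₁ + 2α₂)·DIC
At pH 7.57: [H⁺]/K1 = 10^-1.17 = 0.067608, K2/[H⁺] = 10^-2.85 = 0.0014125
α₁ = 1/(1 + 0.067608 + 0.0014125) = 1/1.0690 = 0.9354; α₂ = α₁·K2/[H⁺] = 0.001321
α₁ + 2α₂ = 0.9381
CA = 0.9381 × 3.42 = 3.21 mmol/L

CA = 3.21 mmol/L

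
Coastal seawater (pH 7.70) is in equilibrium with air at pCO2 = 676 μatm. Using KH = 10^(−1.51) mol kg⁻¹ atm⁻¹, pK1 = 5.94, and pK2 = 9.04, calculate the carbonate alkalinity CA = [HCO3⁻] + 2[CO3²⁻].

CA = 1.31 mmol/kg

[CO2*] = KH · pCO2 = 10^(−1.51) × 676×10^-6 = 2.089×10^-5 mol/kg
α₀ = 1/(1 + K1/[H⁺] + K1K2/[H⁺]²) = 1/(1 + 10^+1.76 + 10^+0.42) = 0.01635
DIC = [CO2*]/α₀ = 2.089×10^-5 / 0.01635 = 1.278 mmol/kg
CA = (α₁ + 2α₂)·DIC = (0.9407 + 2×0.04300) × 1.278 = 1.31 mmol/kg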